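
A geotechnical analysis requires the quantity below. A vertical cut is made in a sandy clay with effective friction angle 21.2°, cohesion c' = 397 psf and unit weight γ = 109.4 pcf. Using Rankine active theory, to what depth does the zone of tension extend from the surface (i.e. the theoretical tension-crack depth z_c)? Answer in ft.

10.6 ft

K_a = tan²(45° − 21.2°/2) = 0.4688; √K_a = 0.6847.
The active pressure is zero where K_a γ z = 2c√K_a, so z_c = 2c/(γ√K_a) = 2×397/(109.4×0.6847) = 10.60 ft.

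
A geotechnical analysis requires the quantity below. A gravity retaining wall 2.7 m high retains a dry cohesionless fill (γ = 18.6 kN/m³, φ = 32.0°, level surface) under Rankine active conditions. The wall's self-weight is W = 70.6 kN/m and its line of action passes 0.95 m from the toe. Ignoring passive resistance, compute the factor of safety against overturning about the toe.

K_a = tan²(45° − 32.0°/2) = 0.3073.
P_a = ½K_aγH² = 0.5×0.3073×18.6×2.7² = 20.83 kN/m, acting at H/3 = 0.9000 m above the base.
Overturning moment M_o = P_a × H/3 = 20.83 × 0.9000 = 18.75.
Resisting moment M_r = W × 0.95 = 70.6 × 0.95 = 67.07.
FS_overturning = M_r/M_o = 67.07/18.75 = 3.577.

3.58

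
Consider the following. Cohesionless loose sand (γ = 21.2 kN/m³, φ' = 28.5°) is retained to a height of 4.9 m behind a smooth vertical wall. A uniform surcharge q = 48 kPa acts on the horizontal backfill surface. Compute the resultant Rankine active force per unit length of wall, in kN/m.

173 kN/m

K_a = tan²(45° − φ/2) = 0.3540.
Soil triangle: ½ K_a γ H² = 0.5×0.3540×21.2×4.9² = 90.08 kN/m.
Surcharge rectangle: K_a q H = 0.3540×48×4.9 = 83.25 kN/m.
Total = 90.08 + 83.25 = 173.3 kN/m.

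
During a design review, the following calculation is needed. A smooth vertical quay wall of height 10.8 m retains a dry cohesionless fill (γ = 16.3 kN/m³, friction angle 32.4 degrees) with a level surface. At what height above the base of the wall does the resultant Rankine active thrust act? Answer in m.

K_a = 0.3022.
The pressure distribution is triangular, so the resultant acts at H/3 above the base = 10.8/3 = 3.600 m.

3.60 m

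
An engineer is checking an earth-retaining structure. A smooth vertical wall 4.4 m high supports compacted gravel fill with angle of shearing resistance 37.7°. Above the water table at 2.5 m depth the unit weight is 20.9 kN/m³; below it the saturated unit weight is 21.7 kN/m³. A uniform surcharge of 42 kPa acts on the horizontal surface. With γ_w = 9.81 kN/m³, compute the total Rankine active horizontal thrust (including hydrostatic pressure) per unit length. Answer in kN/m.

K_a = tan²(45° − φ/2) = 0.2411.
γ' = 21.7 − 9.81 = 11.89 kN/m³. h₂ = H − d_w = 1.9 m.
σ'_h: at surface K_a·q = 10.12; at WT K_a(q+γd_w) = 22.72; at base K_a(q+γd_w+γ'h₂) = 28.17 kPa.
P₁ = ½(10.12+22.72)×2.5 = 41.06; P₂ = ½(22.72+28.17)×1.9 = 48.34; P_w = ½γ_w h₂² = 17.71.
Total = 41.06+48.34+17.71 = 107.1 kN/m.

107 kN/m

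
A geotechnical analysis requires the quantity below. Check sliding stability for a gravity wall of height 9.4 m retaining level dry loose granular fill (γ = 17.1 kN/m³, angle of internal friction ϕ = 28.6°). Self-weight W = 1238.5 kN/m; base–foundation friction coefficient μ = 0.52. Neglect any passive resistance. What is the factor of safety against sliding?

2.42

K_a = tan²(45° − 28.6°/2) = 0.3525.
P_a = ½K_aγH² = 0.5×0.3525×17.1×9.4² = 266.3 kN/m, acting at H/3 = 3.133 m above the base.
FS_sliding = μW / P_a = 0.52×1238.5 / 266.3 = 2.418.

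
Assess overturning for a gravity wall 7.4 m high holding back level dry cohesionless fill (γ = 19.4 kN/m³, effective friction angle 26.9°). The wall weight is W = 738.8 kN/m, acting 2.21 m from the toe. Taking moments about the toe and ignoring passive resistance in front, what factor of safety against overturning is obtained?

K_a = tan²(45° − 26.9°/2) = 0.3770.
P_a = ½K_aγH² = 0.5×0.3770×19.4×7.4² = 200.3 kN/m, acting at H/3 = 2.467 m above the base.
Overturning moment M_o = P_a × H/3 = 200.3 × 2.467 = 494.0.
Resisting moment M_r = W × 2.21 = 738.8 × 2.21 = 1633.
FS_overturning = M_r/M_o = 1633/494.0 = 3.305.

3.31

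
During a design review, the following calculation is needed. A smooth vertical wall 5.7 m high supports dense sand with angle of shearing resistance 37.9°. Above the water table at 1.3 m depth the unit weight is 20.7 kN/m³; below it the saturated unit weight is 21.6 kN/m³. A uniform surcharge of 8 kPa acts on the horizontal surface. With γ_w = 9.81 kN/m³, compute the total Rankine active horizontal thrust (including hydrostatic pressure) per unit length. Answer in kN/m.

166 kN/m

K_a = tan²(45° − φ/2) = 0.2389.
γ' = 21.6 − 9.81 = 11.79 kN/m³. h₂ = H − d_w = 4.4 m.
σ'_h: at surface K_a·q = 1.912; at WT K_a(q+γd_w) = 8.341; at base K_a(q+γd_w+γ'h₂) = 20.74 kPa.
P₁ = ½(1.912+8.341)×1.3 = 6.664; P₂ = ½(8.341+20.74)×4.4 = 63.97; P_w = ½γ_w h₂² = 94.96.
Total = 6.664+63.97+94.96 = 165.6 kN/m.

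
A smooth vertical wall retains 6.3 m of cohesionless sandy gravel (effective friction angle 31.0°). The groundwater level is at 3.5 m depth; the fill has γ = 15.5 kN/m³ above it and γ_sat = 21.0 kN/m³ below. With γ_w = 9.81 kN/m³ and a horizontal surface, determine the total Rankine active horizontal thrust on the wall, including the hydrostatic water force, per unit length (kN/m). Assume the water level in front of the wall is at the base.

K_a = tan²(45° − φ/2) = 0.3201.
γ' = 21.0 − 9.81 = 11.19 kN/m³. Depth below WT = 2.8 m.
σ'_h at WT = K_a γ d_w = 17.37 kPa; at base = 17.37 + K_a γ' × 2.8 = 27.39 kPa.
P₁ (0–3.5 m) = ½×17.37×3.5 = 30.39. P₂ (3.5–6.3 m) = ½(17.37+27.39)×2.8 = 62.66.
P_w = ½ γ_w h₂² = 0.5×9.81×2.8² = 38.46. Total = 30.39+62.66+38.46 = 131.5 kN/m.

132 kN/m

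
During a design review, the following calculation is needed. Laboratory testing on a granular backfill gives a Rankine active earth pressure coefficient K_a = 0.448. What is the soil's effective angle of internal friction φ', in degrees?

22.4°

K_a = tan²(45° − φ/2) ⇒ 45° − φ/2 = arctan(√0.448) = 33.80°.
φ = 2(45° − 33.80°) = 22.41°.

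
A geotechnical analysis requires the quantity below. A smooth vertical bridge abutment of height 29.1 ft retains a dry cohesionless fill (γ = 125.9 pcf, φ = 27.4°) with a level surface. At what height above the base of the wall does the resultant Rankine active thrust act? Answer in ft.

9.70 ft

K_a = 0.3697.
The pressure distribution is triangular, so the resultant acts at H/3 above the base = 29.1/3 = 9.700 ft.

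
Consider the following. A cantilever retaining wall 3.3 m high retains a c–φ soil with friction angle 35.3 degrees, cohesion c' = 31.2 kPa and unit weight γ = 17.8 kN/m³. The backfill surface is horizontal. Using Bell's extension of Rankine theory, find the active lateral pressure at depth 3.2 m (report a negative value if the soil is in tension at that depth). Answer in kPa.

-17.0 kPa

K_a = (1 − sin φ)/(1 + sin φ) = 0.2675.
σ_a = K_a γ z − 2c√K_a = 0.2675×17.8×3.2 − 2×31.2×0.5172 = -17.04 kPa.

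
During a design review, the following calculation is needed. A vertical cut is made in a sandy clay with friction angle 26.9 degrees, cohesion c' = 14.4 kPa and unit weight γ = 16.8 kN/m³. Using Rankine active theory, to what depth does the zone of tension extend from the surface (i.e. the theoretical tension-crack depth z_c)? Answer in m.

2.79 m

K_a = tan²(45° − 26.9°/2) = 0.3770; √K_a = 0.6140.
The active pressure is zero where K_a γ z = 2c√K_a, so z_c = 2c/(γ√K_a) = 2×14.4/(16.8×0.6140) = 2.792 m.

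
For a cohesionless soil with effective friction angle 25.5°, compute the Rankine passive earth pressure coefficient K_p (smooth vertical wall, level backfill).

2.51

K_p = (1 + sin φ)/(1 − sin φ) = tan²(45° + 25.5°/2) = 2.512.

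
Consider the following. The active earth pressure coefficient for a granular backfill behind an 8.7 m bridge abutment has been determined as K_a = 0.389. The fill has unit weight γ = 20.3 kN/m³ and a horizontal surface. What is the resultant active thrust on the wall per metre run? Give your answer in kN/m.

P = ½ K_a γ H² = 0.5 × 0.389 × 20.3 × 8.7² = 298.9 kN/m.

299 kN/m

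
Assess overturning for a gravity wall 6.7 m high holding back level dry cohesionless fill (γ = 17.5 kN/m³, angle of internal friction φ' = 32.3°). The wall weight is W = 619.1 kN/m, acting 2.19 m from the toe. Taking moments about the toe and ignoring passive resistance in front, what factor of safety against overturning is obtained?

5.09

K_a = tan²(45° − 32.3°/2) = 0.3035.
P_a = ½K_aγH² = 0.5×0.3035×17.5×6.7² = 119.2 kN/m, acting at H/3 = 2.233 m above the base.
Overturning moment M_o = P_a × H/3 = 119.2 × 2.233 = 266.2.
Resisting moment M_r = W × 2.19 = 619.1 × 2.19 = 1356.
FS_overturning = M_r/M_o = 1356/266.2 = 5.093.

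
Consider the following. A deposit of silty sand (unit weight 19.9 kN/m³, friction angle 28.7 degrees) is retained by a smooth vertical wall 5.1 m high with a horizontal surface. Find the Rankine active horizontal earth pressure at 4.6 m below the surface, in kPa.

K_a = (1 − sin φ)/(1 + sin φ) = 0.3511.
σ_h = K_a γ z = 0.3511 × 19.9 × 4.6 = 32.14 kPa.

32.1 kPa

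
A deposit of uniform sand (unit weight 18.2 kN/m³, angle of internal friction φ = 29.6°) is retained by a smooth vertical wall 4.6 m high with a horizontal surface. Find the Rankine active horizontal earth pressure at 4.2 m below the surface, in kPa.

25.9 kPa

K_a = (1 − sin φ)/(1 + sin φ) = 0.3387.
σ_h = K_a γ z = 0.3387 × 18.2 × 4.2 = 25.89 kPa.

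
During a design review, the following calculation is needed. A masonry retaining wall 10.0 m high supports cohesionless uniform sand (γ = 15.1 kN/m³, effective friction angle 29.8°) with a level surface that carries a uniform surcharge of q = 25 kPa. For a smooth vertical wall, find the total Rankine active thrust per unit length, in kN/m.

338 kN/m

K_a = tan²(45° − φ/2) = 0.3360.
Soil triangle: ½ K_a γ H² = 0.5×0.3360×15.1×10.0² = 253.7 kN/m.
Surcharge rectangle: K_a q H = 0.3360×25×10.0 = 84.01 kN/m.
Total = 253.7 + 84.01 = 337.7 kN/m.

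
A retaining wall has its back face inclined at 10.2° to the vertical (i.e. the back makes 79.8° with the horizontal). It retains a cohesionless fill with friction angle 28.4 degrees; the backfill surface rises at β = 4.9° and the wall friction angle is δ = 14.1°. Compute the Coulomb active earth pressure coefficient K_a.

0.428

K_a = sin²(α+φ) / [sin²α · sin(α−δ) · (1 + √{sin(φ+δ)sin(φ−β) / (sin(α−δ)sin(α+β))})²].
With α = 79.8°, φ = 28.4°, δ = 14.1°, β = 4.9°: K_a = 0.4283.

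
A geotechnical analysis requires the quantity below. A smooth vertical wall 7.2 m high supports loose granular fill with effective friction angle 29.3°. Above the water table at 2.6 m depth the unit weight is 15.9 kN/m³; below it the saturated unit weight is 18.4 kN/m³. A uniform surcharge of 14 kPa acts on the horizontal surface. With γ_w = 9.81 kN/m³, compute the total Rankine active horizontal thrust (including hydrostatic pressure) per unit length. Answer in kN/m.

K_a = tan²(45° − φ/2) = 0.3428.
γ' = 18.4 − 9.81 = 8.590 kN/m³. h₂ = H − d_w = 4.6 m.
σ'_h: at surface K_a·q = 4.800; at WT K_a(q+γd_w) = 18.97; at base K_a(q+γd_w+γ'h₂) = 32.52 kPa.
P₁ = ½(4.800+18.97)×2.6 = 30.90; P₂ = ½(18.97+32.52)×4.6 = 118.4; P_w = ½γ_w h₂² = 103.8.
Total = 30.90+118.4+103.8 = 253.1 kN/m.

253 kN/m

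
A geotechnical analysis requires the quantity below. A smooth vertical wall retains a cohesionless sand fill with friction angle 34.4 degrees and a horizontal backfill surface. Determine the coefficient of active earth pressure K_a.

0.278

K_a = (1 − sin φ)/(1 + sin φ) = (1 − sin 34.4°)/(1 + sin 34.4°) = 0.2780.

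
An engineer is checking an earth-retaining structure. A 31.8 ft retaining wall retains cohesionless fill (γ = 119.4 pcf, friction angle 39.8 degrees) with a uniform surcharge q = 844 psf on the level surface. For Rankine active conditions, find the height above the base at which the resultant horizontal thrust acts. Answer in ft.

12.2 ft

K_a = 0.2194.
Triangular part P₁ = ½K_aγH² = 13250 at H/3 = 10.60 ft; rectangular part P₂ = K_a q H = 5889 at H/2 = 15.90 ft.
ȳ = (P₁·10.60 + P₂·15.90)/(P₁+P₂) = 12.23 ft.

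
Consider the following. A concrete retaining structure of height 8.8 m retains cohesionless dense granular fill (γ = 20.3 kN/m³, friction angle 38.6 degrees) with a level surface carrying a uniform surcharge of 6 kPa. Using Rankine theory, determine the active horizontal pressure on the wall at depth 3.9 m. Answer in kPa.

19.7 kPa

K_a = (1 − sin φ)/(1 + sin φ) = 0.2316.
σ_v = γz + q = 20.3 × 3.9 + 6 = 85.17 kPa.
σ_h = K_a σ_v = 0.2316 × 85.17 = 19.73 kPa.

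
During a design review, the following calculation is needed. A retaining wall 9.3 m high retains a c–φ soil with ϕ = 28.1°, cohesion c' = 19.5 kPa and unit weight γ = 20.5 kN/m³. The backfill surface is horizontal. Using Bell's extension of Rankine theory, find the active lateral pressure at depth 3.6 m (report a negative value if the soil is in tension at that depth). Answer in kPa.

3.15 kPa

K_a = (1 − sin φ)/(1 + sin φ) = 0.3596.
σ_a = K_a γ z − 2c√K_a = 0.3596×20.5×3.6 − 2×19.5×0.5997 = 3.152 kPa.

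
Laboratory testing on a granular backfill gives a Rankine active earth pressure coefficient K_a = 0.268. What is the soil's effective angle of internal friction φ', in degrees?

K_a = tan²(45° − φ/2) ⇒ 45° − φ/2 = arctan(√0.268) = 27.37°.
φ = 2(45° − 27.37°) = 35.26°.

35.3°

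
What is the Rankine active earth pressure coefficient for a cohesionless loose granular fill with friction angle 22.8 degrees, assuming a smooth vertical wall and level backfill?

0.441

K_a = tan²(45° − φ/2) = tan²(33.60°) = 0.4414.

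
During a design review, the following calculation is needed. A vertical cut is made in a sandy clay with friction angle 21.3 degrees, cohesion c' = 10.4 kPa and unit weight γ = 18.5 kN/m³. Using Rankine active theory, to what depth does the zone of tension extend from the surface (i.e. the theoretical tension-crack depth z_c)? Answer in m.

1.65 m

K_a = tan²(45° − 21.3°/2) = 0.4671; √K_a = 0.6834.
The active pressure is zero where K_a γ z = 2c√K_a, so z_c = 2c/(γ√K_a) = 2×10.4/(18.5×0.6834) = 1.645 m.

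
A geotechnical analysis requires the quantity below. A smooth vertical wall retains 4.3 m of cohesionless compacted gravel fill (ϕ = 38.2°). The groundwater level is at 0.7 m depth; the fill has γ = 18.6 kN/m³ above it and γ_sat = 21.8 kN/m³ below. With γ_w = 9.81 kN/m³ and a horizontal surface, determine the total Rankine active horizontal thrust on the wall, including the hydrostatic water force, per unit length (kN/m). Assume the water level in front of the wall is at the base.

94.0 kN/m

K_a = tan²(45° − φ/2) = 0.2358.
γ' = 21.8 − 9.81 = 11.99 kN/m³. Depth below WT = 3.6 m.
σ'_h at WT = K_a γ d_w = 3.070 kPa; at base = 3.070 + K_a γ' × 3.6 = 13.25 kPa.
P₁ (0–0.7 m) = ½×3.070×0.7 = 1.074. P₂ (0.7–4.3 m) = ½(3.070+13.25)×3.6 = 29.37.
P_w = ½ γ_w h₂² = 0.5×9.81×3.6² = 63.57. Total = 1.074+29.37+63.57 = 94.01 kN/m.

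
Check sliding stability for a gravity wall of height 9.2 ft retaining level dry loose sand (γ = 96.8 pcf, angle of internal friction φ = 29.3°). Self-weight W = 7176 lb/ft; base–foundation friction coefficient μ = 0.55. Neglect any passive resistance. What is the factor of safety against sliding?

2.81

K_a = tan²(45° − 29.3°/2) = 0.3428.
P_a = ½K_aγH² = 0.5×0.3428×96.8×9.2² = 1404 lb/ft, acting at H/3 = 3.067 ft above the base.
FS_sliding = μW / P_a = 0.55×7176 / 1404 = 2.810.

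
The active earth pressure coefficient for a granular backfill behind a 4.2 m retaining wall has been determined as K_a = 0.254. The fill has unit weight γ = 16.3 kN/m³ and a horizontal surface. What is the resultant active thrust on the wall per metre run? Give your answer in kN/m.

P = ½ K_a γ H² = 0.5 × 0.254 × 16.3 × 4.2² = 36.52 kN/m.

36.5 kN/m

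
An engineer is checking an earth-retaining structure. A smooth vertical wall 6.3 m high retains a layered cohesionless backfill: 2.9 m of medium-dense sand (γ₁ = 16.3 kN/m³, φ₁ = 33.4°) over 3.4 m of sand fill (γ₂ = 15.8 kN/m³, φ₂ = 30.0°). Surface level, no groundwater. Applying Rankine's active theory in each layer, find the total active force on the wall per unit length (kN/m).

K_a1 = tan²(45°−33.4°/2) = 0.2899; K_a2 = tan²(45°−30.0°/2) = 0.3333.
Layer 1: σ at base = K_a1 γ₁ h₁ = 13.70 kPa; P₁ = ½×13.70×2.9 = 19.87.
Layer 2: σ_v at top = γ₁h₁ = 47.27; σ_h top = K_a2×47.27 = 15.76; σ_h base = K_a2×(47.27+15.8×3.4) = 33.66.
P₂ = ½(15.76+33.66)×3.4 = 84.01. Total P_a = 19.87+84.01 = 103.9 kN/m.

104 kN/m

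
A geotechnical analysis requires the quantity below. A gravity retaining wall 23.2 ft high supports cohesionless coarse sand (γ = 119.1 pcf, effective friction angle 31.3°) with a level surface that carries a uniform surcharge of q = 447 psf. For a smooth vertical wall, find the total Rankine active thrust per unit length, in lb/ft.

13400 lb/ft

K_a = tan²(45° − φ/2) = 0.3162.
Soil triangle: ½ K_a γ H² = 0.5×0.3162×119.1×23.2² = 10140 lb/ft.
Surcharge rectangle: K_a q H = 0.3162×447×23.2 = 3279 lb/ft.
Total = 10140 + 3279 = 13410 lb/ft.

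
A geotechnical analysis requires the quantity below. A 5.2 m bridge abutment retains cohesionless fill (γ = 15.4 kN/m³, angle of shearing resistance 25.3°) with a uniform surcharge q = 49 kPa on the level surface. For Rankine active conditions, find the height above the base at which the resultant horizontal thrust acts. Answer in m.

K_a = 0.4012.
Triangular part P₁ = ½K_aγH² = 83.53 at H/3 = 1.733 m; rectangular part P₂ = K_a q H = 102.2 at H/2 = 2.600 m.
ȳ = (P₁·1.733 + P₂·2.600)/(P₁+P₂) = 2.210 m.

2.21 m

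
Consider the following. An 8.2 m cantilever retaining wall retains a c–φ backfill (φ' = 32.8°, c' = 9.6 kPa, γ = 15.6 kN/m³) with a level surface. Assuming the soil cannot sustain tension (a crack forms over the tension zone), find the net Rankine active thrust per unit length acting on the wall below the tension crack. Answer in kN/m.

81.9 kN/m

K_a = 0.2973; √K_a = 0.5452.
Tension-crack depth z_c = 2c/(γ√K_a) = 2×9.6/(15.6×0.5452) = 2.257 m.
σ_a at base = K_a γ H − 2c√K_a = 0.2973×15.6×8.2 − 2×9.6×0.5452 = 27.56 kPa.
P_a = ½ × 27.56 × (H − z_c) = 0.5×27.56×5.943 = 81.88 kN/m.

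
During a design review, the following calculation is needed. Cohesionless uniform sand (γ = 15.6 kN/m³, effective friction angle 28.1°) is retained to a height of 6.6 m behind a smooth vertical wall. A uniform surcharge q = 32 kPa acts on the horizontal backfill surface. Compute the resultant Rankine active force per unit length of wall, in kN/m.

198 kN/m

K_a = tan²(45° − φ/2) = 0.3596.
Soil triangle: ½ K_a γ H² = 0.5×0.3596×15.6×6.6² = 122.2 kN/m.
Surcharge rectangle: K_a q H = 0.3596×32×6.6 = 75.95 kN/m.
Total = 122.2 + 75.95 = 198.1 kN/m.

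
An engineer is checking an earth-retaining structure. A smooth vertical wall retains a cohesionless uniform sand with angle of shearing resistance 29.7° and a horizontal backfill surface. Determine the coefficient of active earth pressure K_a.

0.337

K_a = (1 − sin φ)/(1 + sin φ) = (1 − sin 29.7°)/(1 + sin 29.7°) = 0.3374.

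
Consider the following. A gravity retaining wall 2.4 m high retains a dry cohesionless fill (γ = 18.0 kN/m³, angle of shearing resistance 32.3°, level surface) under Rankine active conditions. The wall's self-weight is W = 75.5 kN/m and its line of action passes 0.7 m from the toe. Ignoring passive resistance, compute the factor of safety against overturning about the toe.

4.20

K_a = tan²(45° − 32.3°/2) = 0.3035.
P_a = ½K_aγH² = 0.5×0.3035×18.0×2.4² = 15.73 kN/m, acting at H/3 = 0.8000 m above the base.
Overturning moment M_o = P_a × H/3 = 15.73 × 0.8000 = 12.59.
Resisting moment M_r = W × 0.7 = 75.5 × 0.7 = 52.85.
FS_overturning = M_r/M_o = 52.85/12.59 = 4.199.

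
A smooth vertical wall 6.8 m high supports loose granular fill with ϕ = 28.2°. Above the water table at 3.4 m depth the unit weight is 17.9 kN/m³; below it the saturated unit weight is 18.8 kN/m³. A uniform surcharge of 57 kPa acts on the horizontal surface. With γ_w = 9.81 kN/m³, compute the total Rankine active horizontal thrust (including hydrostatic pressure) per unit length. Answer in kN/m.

325 kN/m

K_a = tan²(45° − φ/2) = 0.3582.
γ' = 18.8 − 9.81 = 8.990 kN/m³. h₂ = H − d_w = 3.4 m.
σ'_h: at surface K_a·q = 20.42; at WT K_a(q+γd_w) = 42.22; at base K_a(q+γd_w+γ'h₂) = 53.16 kPa.
P₁ = ½(20.42+42.22)×3.4 = 106.5; P₂ = ½(42.22+53.16)×3.4 = 162.1; P_w = ½γ_w h₂² = 56.70.
Total = 106.5+162.1+56.70 = 325.3 kN/m.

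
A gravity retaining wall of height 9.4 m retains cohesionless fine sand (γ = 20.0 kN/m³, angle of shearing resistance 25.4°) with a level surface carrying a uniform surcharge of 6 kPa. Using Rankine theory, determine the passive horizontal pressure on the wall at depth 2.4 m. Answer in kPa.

135 kPa

K_p = (1 + sin φ)/(1 − sin φ) = 2.502.
σ_v = γz + q = 20.0 × 2.4 + 6 = 54.00 kPa.
σ_h = K_p σ_v = 2.502 × 54.00 = 135.1 kPa.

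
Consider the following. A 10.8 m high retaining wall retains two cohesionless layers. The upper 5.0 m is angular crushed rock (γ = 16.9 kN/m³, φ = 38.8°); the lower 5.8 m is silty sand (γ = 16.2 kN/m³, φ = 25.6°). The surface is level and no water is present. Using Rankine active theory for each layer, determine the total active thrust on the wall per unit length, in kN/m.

351 kN/m

K_a1 = tan²(45°−38.8°/2) = 0.2296; K_a2 = tan²(45°−25.6°/2) = 0.3966.
Layer 1: σ at base = K_a1 γ₁ h₁ = 19.40 kPa; P₁ = ½×19.40×5.0 = 48.49.
Layer 2: σ_v at top = γ₁h₁ = 84.50; σ_h top = K_a2×84.50 = 33.51; σ_h base = K_a2×(84.50+16.2×5.8) = 70.77.
P₂ = ½(33.51+70.77)×5.8 = 302.4. Total P_a = 48.49+302.4 = 350.9 kN/m.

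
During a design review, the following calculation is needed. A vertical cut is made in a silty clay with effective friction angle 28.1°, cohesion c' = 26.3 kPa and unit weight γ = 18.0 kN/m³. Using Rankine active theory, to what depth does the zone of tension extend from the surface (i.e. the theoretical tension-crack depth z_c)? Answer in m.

K_a = tan²(45° − 28.1°/2) = 0.3596; √K_a = 0.5997.
The active pressure is zero where K_a γ z = 2c√K_a, so z_c = 2c/(γ√K_a) = 2×26.3/(18.0×0.5997) = 4.873 m.

4.87 m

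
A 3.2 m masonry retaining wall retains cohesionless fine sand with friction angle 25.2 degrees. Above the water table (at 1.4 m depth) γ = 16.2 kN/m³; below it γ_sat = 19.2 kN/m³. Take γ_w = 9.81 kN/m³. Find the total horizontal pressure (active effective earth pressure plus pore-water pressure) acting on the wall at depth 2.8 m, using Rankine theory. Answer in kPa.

K_a = (1 − sin φ)/(1 + sin φ) = 0.4027.
γ' = 19.2 − 9.81 = 9.390 kN/m³.
Effective vertical stress at 2.8 m: σ'_v = 16.2×1.4 + 9.390×1.40 = 35.83 kPa.
σ'_h = K_a σ'_v = 0.4027 × 35.83 = 14.43 kPa; u = γ_w × 1.40 = 13.73 kPa.
Total σ_h = 14.43 + 13.73 = 28.16 kPa.

28.2 kPa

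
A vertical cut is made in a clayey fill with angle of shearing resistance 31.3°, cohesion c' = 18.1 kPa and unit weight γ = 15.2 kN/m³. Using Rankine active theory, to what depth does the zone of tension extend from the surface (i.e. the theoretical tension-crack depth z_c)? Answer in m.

4.24 m

K_a = tan²(45° − 31.3°/2) = 0.3162; √K_a = 0.5623.
The active pressure is zero where K_a γ z = 2c√K_a, so z_c = 2c/(γ√K_a) = 2×18.1/(15.2×0.5623) = 4.235 m.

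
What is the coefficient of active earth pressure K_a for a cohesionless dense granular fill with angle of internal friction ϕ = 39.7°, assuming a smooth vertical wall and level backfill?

K_a = tan²(45° − φ/2) = tan²(25.15°) = 0.2204.

0.220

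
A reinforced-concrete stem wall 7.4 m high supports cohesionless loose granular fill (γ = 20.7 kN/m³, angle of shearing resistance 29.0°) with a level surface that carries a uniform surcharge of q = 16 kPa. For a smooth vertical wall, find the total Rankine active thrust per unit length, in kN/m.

238 kN/m

K_a = tan²(45° − φ/2) = 0.3470.
Soil triangle: ½ K_a γ H² = 0.5×0.3470×20.7×7.4² = 196.7 kN/m.
Surcharge rectangle: K_a q H = 0.3470×16×7.4 = 41.08 kN/m.
Total = 196.7 + 41.08 = 237.7 kN/m.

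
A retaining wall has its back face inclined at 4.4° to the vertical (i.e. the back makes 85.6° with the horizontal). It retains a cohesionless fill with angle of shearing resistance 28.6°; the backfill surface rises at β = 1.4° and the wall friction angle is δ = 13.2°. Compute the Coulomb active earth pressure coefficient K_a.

0.358

K_a = sin²(α+φ) / [sin²α · sin(α−δ) · (1 + √{sin(φ+δ)sin(φ−β) / (sin(α−δ)sin(α+β))})²].
With α = 85.6°, φ = 28.6°, δ = 13.2°, β = 1.4°: K_a = 0.3581.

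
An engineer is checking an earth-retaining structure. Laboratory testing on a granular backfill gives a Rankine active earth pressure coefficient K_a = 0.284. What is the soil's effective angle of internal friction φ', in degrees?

33.9°

K_a = tan²(45° − φ/2) ⇒ 45° − φ/2 = arctan(√0.284) = 28.05°.
φ = 2(45° − 28.05°) = 33.89°.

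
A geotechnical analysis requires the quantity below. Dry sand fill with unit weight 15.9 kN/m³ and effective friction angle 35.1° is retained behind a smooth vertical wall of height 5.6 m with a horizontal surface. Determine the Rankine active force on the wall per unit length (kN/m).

K_a = tan²(45° − φ/2) = 0.2698.
P_a = ½ K_a γ H² = 0.5 × 0.2698 × 15.9 × 5.6² = 67.27 kN/m.

67.3 kN/m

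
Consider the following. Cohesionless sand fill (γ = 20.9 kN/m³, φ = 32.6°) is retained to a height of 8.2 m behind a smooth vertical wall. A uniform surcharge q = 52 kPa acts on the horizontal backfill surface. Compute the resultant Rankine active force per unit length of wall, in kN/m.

K_a = tan²(45° − φ/2) = 0.2997.
Soil triangle: ½ K_a γ H² = 0.5×0.2997×20.9×8.2² = 210.6 kN/m.
Surcharge rectangle: K_a q H = 0.2997×52×8.2 = 127.8 kN/m.
Total = 210.6 + 127.8 = 338.4 kN/m.

338 kN/m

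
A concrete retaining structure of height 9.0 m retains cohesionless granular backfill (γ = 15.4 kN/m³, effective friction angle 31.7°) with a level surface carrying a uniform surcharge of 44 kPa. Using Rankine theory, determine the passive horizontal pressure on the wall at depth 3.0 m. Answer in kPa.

K_p = (1 + sin φ)/(1 − sin φ) = 3.215.
σ_v = γz + q = 15.4 × 3.0 + 44 = 90.20 kPa.
σ_h = K_p σ_v = 3.215 × 90.20 = 290.0 kPa.

290 kPa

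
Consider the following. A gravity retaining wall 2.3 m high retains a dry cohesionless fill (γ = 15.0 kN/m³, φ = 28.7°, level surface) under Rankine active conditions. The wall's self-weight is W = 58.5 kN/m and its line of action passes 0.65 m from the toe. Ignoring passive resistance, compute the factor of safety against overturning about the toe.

3.56

K_a = tan²(45° − 28.7°/2) = 0.3511.
P_a = ½K_aγH² = 0.5×0.3511×15.0×2.3² = 13.93 kN/m, acting at H/3 = 0.7667 m above the base.
Overturning moment M_o = P_a × H/3 = 13.93 × 0.7667 = 10.68.
Resisting moment M_r = W × 0.65 = 58.5 × 0.65 = 38.02.
FS_overturning = M_r/M_o = 38.02/10.68 = 3.560.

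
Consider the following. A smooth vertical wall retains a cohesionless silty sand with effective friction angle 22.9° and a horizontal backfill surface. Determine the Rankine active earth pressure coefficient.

K_a = (1 − sin φ)/(1 + sin φ) = (1 − sin 22.9°)/(1 + sin 22.9°) = 0.4398.

0.440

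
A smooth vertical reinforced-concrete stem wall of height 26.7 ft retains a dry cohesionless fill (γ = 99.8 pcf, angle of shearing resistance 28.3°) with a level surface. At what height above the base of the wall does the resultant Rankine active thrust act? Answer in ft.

K_a = 0.3568.
The pressure distribution is triangular, so the resultant acts at H/3 above the base = 26.7/3 = 8.900 ft.

8.90 ft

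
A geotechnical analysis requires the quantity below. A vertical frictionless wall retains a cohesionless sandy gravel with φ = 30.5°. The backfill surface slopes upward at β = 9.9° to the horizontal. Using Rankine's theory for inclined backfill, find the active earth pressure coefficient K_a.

K_a = cos β · (cos β − √(cos²β − cos²φ)) / (cos β + √(cos²β − cos²φ)).
cos β = 0.9851, cos φ = 0.8616, √(cos²β − cos²φ) = 0.4775.
K_a = 0.9851 × (0.9851 − 0.4775)/(0.9851 + 0.4775) = 0.3419.

0.342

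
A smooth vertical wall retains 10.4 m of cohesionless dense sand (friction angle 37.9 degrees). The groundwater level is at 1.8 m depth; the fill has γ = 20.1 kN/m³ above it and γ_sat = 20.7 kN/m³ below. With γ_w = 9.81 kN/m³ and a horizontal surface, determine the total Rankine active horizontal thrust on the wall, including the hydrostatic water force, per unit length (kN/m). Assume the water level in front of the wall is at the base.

K_a = tan²(45° − φ/2) = 0.2389.
γ' = 20.7 − 9.81 = 10.89 kN/m³. Depth below WT = 8.6 m.
σ'_h at WT = K_a γ d_w = 8.645 kPa; at base = 8.645 + K_a γ' × 8.6 = 31.02 kPa.
P₁ (0–1.8 m) = ½×8.645×1.8 = 7.780. P₂ (1.8–10.4 m) = ½(8.645+31.02)×8.6 = 170.6.
P_w = ½ γ_w h₂² = 0.5×9.81×8.6² = 362.8. Total = 7.780+170.6+362.8 = 541.1 kN/m.

541 kN/m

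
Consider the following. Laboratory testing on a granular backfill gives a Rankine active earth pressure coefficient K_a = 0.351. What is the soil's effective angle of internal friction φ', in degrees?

28.7°

K_a = tan²(45° − φ/2) ⇒ 45° − φ/2 = arctan(√0.351) = 30.64°.
φ = 2(45° − 30.64°) = 28.71°.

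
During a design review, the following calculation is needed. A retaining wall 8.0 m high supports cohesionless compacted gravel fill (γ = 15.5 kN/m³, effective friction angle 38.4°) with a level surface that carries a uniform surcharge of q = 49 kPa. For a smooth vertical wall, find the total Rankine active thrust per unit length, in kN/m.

208 kN/m

K_a = tan²(45° − φ/2) = 0.2337.
Soil triangle: ½ K_a γ H² = 0.5×0.2337×15.5×8.0² = 115.9 kN/m.
Surcharge rectangle: K_a q H = 0.2337×49×8.0 = 91.61 kN/m.
Total = 115.9 + 91.61 = 207.5 kN/m.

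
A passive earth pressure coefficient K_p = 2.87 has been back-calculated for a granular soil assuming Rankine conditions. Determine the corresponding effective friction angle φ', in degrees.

28.9°

K_p = (1+sin φ)/(1−sin φ) ⇒ sin φ = (K_p − 1)/(K_p + 1) = 0.4832.
φ = arcsin(0.4832) = 28.89°.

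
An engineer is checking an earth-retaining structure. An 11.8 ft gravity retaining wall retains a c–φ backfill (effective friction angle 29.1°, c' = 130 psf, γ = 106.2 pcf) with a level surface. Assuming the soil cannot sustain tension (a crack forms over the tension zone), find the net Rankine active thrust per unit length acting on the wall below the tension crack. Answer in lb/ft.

1070 lb/ft

K_a = 0.3456; √K_a = 0.5879.
Tension-crack depth z_c = 2c/(γ√K_a) = 2×130/(106.2×0.5879) = 4.165 ft.
σ_a at base = K_a γ H − 2c√K_a = 0.3456×106.2×11.8 − 2×130×0.5879 = 280.2 psf.
P_a = ½ × 280.2 × (H − z_c) = 0.5×280.2×7.635 = 1070 lb/ft.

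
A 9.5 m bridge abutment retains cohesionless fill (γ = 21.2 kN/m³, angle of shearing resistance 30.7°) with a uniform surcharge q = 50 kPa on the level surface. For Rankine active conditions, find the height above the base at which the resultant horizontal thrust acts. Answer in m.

3.69 m

K_a = 0.3240.
Triangular part P₁ = ½K_aγH² = 310.0 at H/3 = 3.167 m; rectangular part P₂ = K_a q H = 153.9 at H/2 = 4.750 m.
ȳ = (P₁·3.167 + P₂·4.750)/(P₁+P₂) = 3.692 m.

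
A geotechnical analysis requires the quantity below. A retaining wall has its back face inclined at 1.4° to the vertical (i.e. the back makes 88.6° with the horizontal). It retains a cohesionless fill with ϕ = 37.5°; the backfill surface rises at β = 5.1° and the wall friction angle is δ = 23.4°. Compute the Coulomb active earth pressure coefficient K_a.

0.244

K_a = sin²(α+φ) / [sin²α · sin(α−δ) · (1 + √{sin(φ+δ)sin(φ−β) / (sin(α−δ)sin(α+β))})²].
With α = 88.6°, φ = 37.5°, δ = 23.4°, β = 5.1°: K_a = 0.2435.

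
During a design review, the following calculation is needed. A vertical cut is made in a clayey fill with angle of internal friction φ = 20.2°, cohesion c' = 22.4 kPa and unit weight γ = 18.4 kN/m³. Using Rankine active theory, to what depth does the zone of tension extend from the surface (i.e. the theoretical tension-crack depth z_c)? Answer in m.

K_a = tan²(45° − 20.2°/2) = 0.4867; √K_a = 0.6976.
The active pressure is zero where K_a γ z = 2c√K_a, so z_c = 2c/(γ√K_a) = 2×22.4/(18.4×0.6976) = 3.490 m.

3.49 m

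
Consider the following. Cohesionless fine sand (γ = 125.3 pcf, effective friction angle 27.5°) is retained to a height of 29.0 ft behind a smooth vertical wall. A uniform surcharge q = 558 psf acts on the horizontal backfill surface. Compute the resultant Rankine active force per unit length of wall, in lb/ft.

K_a = tan²(45° − φ/2) = 0.3682.
Soil triangle: ½ K_a γ H² = 0.5×0.3682×125.3×29.0² = 19400 lb/ft.
Surcharge rectangle: K_a q H = 0.3682×558×29.0 = 5959 lb/ft.
Total = 19400 + 5959 = 25360 lb/ft.

25400 lb/ft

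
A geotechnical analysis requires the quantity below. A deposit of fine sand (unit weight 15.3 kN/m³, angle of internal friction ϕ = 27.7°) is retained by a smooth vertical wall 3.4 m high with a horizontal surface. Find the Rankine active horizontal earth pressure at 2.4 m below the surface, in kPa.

13.4 kPa

K_a = (1 − sin φ)/(1 + sin φ) = 0.3653.
σ_h = K_a γ z = 0.3653 × 15.3 × 2.4 = 13.42 kPa.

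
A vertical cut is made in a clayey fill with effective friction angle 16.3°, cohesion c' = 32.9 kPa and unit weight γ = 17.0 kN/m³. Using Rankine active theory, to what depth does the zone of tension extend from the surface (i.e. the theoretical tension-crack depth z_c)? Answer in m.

5.16 m

K_a = tan²(45° − 16.3°/2) = 0.5617; √K_a = 0.7495.
The active pressure is zero where K_a γ z = 2c√K_a, so z_c = 2c/(γ√K_a) = 2×32.9/(17.0×0.7495) = 5.165 m.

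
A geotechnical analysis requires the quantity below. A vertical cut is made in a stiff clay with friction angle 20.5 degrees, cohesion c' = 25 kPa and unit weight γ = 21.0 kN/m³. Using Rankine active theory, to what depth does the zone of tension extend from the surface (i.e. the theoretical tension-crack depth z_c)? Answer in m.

K_a = tan²(45° − 20.5°/2) = 0.4813; √K_a = 0.6937.
The active pressure is zero where K_a γ z = 2c√K_a, so z_c = 2c/(γ√K_a) = 2×25/(21.0×0.6937) = 3.432 m.

3.43 m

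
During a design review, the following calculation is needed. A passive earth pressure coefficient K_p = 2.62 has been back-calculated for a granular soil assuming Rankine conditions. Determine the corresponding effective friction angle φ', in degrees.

26.6°

K_p = (1+sin φ)/(1−sin φ) ⇒ sin φ = (K_p − 1)/(K_p + 1) = 0.4475.
φ = arcsin(0.4475) = 26.58°.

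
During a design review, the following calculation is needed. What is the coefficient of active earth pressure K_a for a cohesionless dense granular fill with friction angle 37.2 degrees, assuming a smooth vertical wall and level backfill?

0.246

K_a = (1 − sin φ)/(1 + sin φ) = (1 − sin 37.2°)/(1 + sin 37.2°) = 0.2464.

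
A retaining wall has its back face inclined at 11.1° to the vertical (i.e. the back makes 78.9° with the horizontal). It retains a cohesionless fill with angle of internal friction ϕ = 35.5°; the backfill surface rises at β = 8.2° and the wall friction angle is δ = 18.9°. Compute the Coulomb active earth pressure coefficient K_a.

K_a = sin²(α+φ) / [sin²α · sin(α−δ) · (1 + √{sin(φ+δ)sin(φ−β) / (sin(α−δ)sin(α+β))})²].
With α = 78.9°, φ = 35.5°, δ = 18.9°, β = 8.2°: K_a = 0.3624.

0.362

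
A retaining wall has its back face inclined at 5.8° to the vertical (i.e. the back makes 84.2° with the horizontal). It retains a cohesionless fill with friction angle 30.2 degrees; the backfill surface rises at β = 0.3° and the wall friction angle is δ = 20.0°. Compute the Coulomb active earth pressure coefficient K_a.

K_a = sin²(α+φ) / [sin²α · sin(α−δ) · (1 + √{sin(φ+δ)sin(φ−β) / (sin(α−δ)sin(α+β))})²].
With α = 84.2°, φ = 30.2°, δ = 20.0°, β = 0.3°: K_a = 0.3403.

0.340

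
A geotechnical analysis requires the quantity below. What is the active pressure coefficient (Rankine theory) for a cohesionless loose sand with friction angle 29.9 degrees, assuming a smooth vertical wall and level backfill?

K_a = (1 − sin φ)/(1 + sin φ) = (1 − sin 29.9°)/(1 + sin 29.9°) = 0.3347.

0.335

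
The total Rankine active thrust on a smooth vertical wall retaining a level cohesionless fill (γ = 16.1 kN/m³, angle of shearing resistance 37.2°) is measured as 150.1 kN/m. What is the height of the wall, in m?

8.70 m

K_a = 0.2464. P_a = ½ K_a γ H² ⇒ H = √(2P_a/(K_a γ)).
H = √(2×150.1/(0.2464×16.1)) = 8.699 m.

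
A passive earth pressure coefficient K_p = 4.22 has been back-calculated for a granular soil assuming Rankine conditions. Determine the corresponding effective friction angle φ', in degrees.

38.1°

K_p = (1+sin φ)/(1−sin φ) ⇒ sin φ = (K_p − 1)/(K_p + 1) = 0.6169.
φ = arcsin(0.6169) = 38.09°.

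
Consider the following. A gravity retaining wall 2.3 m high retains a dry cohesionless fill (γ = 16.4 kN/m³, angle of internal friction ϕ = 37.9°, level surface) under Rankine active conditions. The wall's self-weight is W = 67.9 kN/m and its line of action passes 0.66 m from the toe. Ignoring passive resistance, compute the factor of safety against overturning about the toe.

K_a = tan²(45° − 37.9°/2) = 0.2389.
P_a = ½K_aγH² = 0.5×0.2389×16.4×2.3² = 10.36 kN/m, acting at H/3 = 0.7667 m above the base.
Overturning moment M_o = P_a × H/3 = 10.36 × 0.7667 = 7.946.
Resisting moment M_r = W × 0.66 = 67.9 × 0.66 = 44.81.
FS_overturning = M_r/M_o = 44.81/7.946 = 5.640.

5.64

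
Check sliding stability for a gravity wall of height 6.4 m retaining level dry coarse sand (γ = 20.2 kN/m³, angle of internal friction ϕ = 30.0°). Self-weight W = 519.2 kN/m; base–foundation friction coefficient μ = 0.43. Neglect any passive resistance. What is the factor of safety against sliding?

K_a = tan²(45° − 30.0°/2) = 0.3333.
P_a = ½K_aγH² = 0.5×0.3333×20.2×6.4² = 137.9 kN/m, acting at H/3 = 2.133 m above the base.
FS_sliding = μW / P_a = 0.43×519.2 / 137.9 = 1.619.

1.62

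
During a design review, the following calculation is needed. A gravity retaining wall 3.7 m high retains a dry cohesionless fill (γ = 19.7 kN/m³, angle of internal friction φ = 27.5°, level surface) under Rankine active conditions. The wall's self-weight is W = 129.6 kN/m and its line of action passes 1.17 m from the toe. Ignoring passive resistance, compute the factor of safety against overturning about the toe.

K_a = tan²(45° − 27.5°/2) = 0.3682.
P_a = ½K_aγH² = 0.5×0.3682×19.7×3.7² = 49.65 kN/m, acting at H/3 = 1.233 m above the base.
Overturning moment M_o = P_a × H/3 = 49.65 × 1.233 = 61.24.
Resisting moment M_r = W × 1.17 = 129.6 × 1.17 = 151.6.
FS_overturning = M_r/M_o = 151.6/61.24 = 2.476.

2.48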